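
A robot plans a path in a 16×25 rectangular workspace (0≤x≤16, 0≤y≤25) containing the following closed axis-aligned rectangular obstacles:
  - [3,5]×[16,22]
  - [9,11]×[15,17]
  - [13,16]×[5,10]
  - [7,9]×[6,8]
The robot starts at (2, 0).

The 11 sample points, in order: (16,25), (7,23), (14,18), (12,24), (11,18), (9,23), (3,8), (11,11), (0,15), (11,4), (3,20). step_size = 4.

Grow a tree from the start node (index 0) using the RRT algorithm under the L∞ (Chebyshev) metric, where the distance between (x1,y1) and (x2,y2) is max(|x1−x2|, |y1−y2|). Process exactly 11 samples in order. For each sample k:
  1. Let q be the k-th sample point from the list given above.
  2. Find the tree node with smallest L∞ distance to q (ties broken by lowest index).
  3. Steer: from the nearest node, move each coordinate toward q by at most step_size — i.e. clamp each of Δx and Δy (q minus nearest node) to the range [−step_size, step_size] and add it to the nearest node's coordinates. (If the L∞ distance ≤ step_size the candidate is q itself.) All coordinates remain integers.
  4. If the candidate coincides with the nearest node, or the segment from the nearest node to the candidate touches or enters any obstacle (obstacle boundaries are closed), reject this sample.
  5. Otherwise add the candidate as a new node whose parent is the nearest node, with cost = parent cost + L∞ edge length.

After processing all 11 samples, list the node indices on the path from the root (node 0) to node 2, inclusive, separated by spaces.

1. q=(16,25) nearest=0 d=25 new=(6,4) → add node 1 parent=0 cost=4
2. q=(7,23) nearest=1 d=19 new=(7,8) → blocked by [7,9]×[6,8], reject
3. q=(14,18) nearest=1 d=14 new=(10,8) → blocked by [7,9]×[6,8], reject
4. q=(12,24) nearest=1 d=20 new=(10,8) → blocked by [7,9]×[6,8], reject
5. q=(11,18) nearest=1 d=14 new=(10,8) → blocked by [7,9]×[6,8], reject
6. q=(9,23) nearest=1 d=19 new=(9,8) → blocked by [7,9]×[6,8], reject
7. q=(3,8) nearest=1 d=4 new=(3,8) → add node 2 parent=1 cost=8
8. q=(11,11) nearest=1 d=7 new=(10,8) → blocked by [7,9]×[6,8], reject
9. q=(0,15) nearest=2 d=7 new=(0,12) → add node 3 parent=2 cost=12
10. q=(11,4) nearest=1 d=5 new=(10,4) → add node 4 parent=1 cost=8
11. q=(3,20) nearest=3 d=8 new=(3,16) → blocked by [3,5]×[16,22], reject

Path: 0 1 2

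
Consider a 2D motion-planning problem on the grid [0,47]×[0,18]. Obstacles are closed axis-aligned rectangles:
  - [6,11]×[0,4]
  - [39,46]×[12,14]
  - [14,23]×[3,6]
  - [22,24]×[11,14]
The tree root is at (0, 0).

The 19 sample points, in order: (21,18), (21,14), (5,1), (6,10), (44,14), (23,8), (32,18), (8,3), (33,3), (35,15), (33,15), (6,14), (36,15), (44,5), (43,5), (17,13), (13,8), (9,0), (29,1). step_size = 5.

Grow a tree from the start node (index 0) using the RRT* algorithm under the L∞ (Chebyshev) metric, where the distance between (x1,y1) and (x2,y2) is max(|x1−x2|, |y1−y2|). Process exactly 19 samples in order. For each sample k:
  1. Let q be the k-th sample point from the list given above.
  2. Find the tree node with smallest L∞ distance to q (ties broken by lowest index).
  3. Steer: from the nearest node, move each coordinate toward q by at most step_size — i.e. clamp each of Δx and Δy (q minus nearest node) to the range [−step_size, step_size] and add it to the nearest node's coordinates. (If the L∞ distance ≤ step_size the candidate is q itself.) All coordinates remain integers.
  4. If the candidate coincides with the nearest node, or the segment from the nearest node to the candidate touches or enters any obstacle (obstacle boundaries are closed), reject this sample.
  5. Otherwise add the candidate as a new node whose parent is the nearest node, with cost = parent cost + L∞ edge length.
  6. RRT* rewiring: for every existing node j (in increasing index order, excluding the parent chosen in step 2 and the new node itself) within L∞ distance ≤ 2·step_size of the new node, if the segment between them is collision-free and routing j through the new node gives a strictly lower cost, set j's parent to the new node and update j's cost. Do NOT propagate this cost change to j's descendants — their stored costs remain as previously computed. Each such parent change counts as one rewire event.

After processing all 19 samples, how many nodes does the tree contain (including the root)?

1. q=(21,18) nearest=0 d=21 new=(5,5) → add node 1 parent=0 cost=5
2. q=(21,14) nearest=1 d=16 new=(10,10) → add node 2 parent=1 cost=10
3. q=(5,1) nearest=1 d=4 new=(5,1) → add node 3 parent=1 cost=9
4. q=(6,10) nearest=2 d=4 new=(6,10) → add node 4 parent=2 cost=14
5. q=(44,14) nearest=2 d=34 new=(15,14) → add node 5 parent=2 cost=15
6. q=(23,8) nearest=5 d=8 new=(20,9) → add node 6 parent=5 cost=20
7. q=(32,18) nearest=6 d=12 new=(25,14) → blocked by [22,24]×[11,14], reject
8. q=(8,3) nearest=1 d=3 new=(8,3) → blocked by [6,11]×[0,4], reject
9. q=(33,3) nearest=6 d=13 new=(25,4) → blocked by [14,23]×[3,6], reject
10. q=(35,15) nearest=6 d=15 new=(25,14) → blocked by [22,24]×[11,14], reject
11. q=(33,15) nearest=6 d=13 new=(25,14) → blocked by [22,24]×[11,14], reject
12. q=(6,14) nearest=2 d=4 new=(6,14) → add node 7 parent=2 cost=14
13. q=(36,15) nearest=6 d=16 new=(25,14) → blocked by [22,24]×[11,14], reject
14. q=(44,5) nearest=6 d=24 new=(25,5) → add node 8 parent=6 cost=25
15. q=(43,5) nearest=8 d=18 new=(30,5) → add node 9 parent=8 cost=30
16. q=(17,13) nearest=5 d=2 new=(17,13) → add node 10 parent=5 cost=17
17. q=(13,8) nearest=2 d=3 new=(13,8) → add node 11 parent=2 cost=13
18. q=(9,0) nearest=3 d=4 new=(9,0) → blocked by [6,11]×[0,4], reject
19. q=(29,1) nearest=8 d=4 new=(29,1) → add node 12 parent=8 cost=29

Node count: 13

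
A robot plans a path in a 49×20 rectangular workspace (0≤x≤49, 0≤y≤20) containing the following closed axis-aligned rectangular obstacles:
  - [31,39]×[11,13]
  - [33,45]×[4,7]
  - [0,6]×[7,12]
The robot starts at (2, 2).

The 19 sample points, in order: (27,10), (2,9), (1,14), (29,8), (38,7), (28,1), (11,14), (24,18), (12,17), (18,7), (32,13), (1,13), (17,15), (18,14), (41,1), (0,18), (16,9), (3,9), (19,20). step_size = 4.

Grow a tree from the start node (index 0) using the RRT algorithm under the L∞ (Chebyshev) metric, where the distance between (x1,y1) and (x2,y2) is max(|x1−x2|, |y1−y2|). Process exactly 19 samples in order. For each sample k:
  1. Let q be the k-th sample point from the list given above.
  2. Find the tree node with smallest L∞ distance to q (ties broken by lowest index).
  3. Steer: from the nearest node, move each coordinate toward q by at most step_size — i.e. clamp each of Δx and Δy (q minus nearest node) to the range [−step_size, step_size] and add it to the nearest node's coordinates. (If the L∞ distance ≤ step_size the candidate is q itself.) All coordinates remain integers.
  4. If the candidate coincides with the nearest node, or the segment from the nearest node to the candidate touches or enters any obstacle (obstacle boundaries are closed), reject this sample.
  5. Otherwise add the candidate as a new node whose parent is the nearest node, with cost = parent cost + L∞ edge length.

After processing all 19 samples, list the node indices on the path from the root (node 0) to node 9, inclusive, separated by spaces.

Path: 0 1 2 3 4 9

1. q=(27,10) nearest=0 d=25 new=(6,6) → add node 1 parent=0 cost=4
2. q=(2,9) nearest=1 d=4 new=(2,9) → blocked by [0,6]×[7,12], reject
3. q=(1,14) nearest=1 d=8 new=(2,10) → blocked by [0,6]×[7,12], reject
4. q=(29,8) nearest=1 d=23 new=(10,8) → add node 2 parent=1 cost=8
5. q=(38,7) nearest=2 d=28 new=(14,7) → add node 3 parent=2 cost=12
6. q=(28,1) nearest=3 d=14 new=(18,3) → add node 4 parent=3 cost=16
7. q=(11,14) nearest=2 d=6 new=(11,12) → add node 5 parent=2 cost=12
8. q=(24,18) nearest=3 d=11 new=(18,11) → add node 6 parent=3 cost=16
9. q=(12,17) nearest=5 d=5 new=(12,16) → add node 7 parent=5 cost=16
10. q=(18,7) nearest=3 d=4 new=(18,7) → add node 8 parent=3 cost=16
11. q=(32,13) nearest=4 d=14 new=(22,7) → add node 9 parent=4 cost=20
12. q=(1,13) nearest=1 d=7 new=(2,10) → blocked by [0,6]×[7,12], reject
13. q=(17,15) nearest=6 d=4 new=(17,15) → add node 10 parent=6 cost=20
14. q=(18,14) nearest=10 d=1 new=(18,14) → add node 11 parent=10 cost=21
15. q=(41,1) nearest=9 d=19 new=(26,3) → add node 12 parent=9 cost=24
16. q=(0,18) nearest=2 d=10 new=(6,12) → blocked by [0,6]×[7,12], reject
17. q=(16,9) nearest=3 d=2 new=(16,9) → add node 13 parent=3 cost=14
18. q=(3,9) nearest=1 d=3 new=(3,9) → blocked by [0,6]×[7,12], reject
19. q=(19,20) nearest=10 d=5 new=(19,19) → add node 14 parent=10 cost=24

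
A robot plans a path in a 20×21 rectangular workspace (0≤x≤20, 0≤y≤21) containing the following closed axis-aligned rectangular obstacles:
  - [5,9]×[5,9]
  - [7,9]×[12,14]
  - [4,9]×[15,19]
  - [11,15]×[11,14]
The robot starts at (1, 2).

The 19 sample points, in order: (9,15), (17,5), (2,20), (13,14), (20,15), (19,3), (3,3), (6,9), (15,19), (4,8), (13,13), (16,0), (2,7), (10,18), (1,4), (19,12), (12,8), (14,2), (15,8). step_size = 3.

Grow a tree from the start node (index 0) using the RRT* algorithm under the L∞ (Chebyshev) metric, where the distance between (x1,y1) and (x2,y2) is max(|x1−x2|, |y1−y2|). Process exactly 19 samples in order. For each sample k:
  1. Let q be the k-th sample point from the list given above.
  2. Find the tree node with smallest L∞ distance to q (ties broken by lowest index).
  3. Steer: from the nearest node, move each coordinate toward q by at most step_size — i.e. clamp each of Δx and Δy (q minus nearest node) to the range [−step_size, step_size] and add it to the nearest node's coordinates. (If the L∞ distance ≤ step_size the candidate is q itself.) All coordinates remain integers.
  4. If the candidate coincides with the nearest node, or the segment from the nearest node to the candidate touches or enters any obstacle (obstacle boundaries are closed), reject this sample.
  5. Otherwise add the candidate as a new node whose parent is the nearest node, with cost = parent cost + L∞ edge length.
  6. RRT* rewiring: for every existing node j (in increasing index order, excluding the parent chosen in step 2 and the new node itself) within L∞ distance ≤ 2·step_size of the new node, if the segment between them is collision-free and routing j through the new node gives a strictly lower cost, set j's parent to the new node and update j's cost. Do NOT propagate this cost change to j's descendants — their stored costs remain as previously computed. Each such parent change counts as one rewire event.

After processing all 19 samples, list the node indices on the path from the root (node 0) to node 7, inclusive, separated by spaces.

Path: 0 1 3 7

1. q=(9,15) nearest=0 d=13 new=(4,5) → add node 1 parent=0 cost=3
2. q=(17,5) nearest=1 d=13 new=(7,5) → blocked by [5,9]×[5,9], reject
3. q=(2,20) nearest=1 d=15 new=(2,8) → add node 2 parent=1 cost=6
4. q=(13,14) nearest=1 d=9 new=(7,8) → blocked by [5,9]×[5,9], reject
5. q=(20,15) nearest=1 d=16 new=(7,8) → blocked by [5,9]×[5,9], reject
6. q=(19,3) nearest=1 d=15 new=(7,3) → add node 3 parent=1 cost=6
7. q=(3,3) nearest=0 d=2 new=(3,3) → add node 4 parent=0 cost=2
8. q=(6,9) nearest=1 d=4 new=(6,8) → blocked by [5,9]×[5,9], reject
9. q=(15,19) nearest=2 d=13 new=(5,11) → add node 5 parent=2 cost=9
10. q=(4,8) nearest=2 d=2 new=(4,8) → add node 6 parent=2 cost=8
11. q=(13,13) nearest=5 d=8 new=(8,13) → blocked by [7,9]×[12,14], reject
12. q=(16,0) nearest=3 d=9 new=(10,0) → add node 7 parent=3 cost=9
13. q=(2,7) nearest=2 d=1 new=(2,7) → add node 8 parent=2 cost=7
14. q=(10,18) nearest=5 d=7 new=(8,14) → blocked by [7,9]×[12,14], reject
15. q=(1,4) nearest=0 d=2 new=(1,4) → add node 9 parent=0 cost=2; rewire 6→9 (6<8); rewire 8→9 (5<7)
16. q=(19,12) nearest=3 d=12 new=(10,6) → blocked by [5,9]×[5,9], reject
17. q=(12,8) nearest=3 d=5 new=(10,6) → blocked by [5,9]×[5,9], reject
18. q=(14,2) nearest=7 d=4 new=(13,2) → add node 10 parent=7 cost=12
19. q=(15,8) nearest=10 d=6 new=(15,5) → add node 11 parent=10 cost=15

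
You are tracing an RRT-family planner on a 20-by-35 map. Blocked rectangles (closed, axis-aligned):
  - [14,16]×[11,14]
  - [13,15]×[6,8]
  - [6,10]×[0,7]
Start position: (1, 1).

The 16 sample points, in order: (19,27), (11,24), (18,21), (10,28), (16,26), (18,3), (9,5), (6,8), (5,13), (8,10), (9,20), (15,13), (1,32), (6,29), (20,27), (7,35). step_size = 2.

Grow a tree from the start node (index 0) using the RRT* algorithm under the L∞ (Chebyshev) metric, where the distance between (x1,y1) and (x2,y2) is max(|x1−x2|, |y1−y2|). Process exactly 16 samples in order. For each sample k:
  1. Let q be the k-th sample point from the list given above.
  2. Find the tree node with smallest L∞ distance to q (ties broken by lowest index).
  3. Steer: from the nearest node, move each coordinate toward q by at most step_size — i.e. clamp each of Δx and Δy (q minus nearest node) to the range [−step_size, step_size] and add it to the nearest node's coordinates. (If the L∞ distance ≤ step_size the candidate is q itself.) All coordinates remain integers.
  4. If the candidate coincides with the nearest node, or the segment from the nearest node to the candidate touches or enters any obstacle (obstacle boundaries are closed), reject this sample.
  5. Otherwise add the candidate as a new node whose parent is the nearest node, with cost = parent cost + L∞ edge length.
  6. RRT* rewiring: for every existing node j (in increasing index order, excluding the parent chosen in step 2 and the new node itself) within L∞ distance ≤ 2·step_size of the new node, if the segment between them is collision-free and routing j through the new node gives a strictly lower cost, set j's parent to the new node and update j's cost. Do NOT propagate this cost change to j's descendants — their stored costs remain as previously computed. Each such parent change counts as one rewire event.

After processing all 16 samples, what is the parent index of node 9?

1. q=(19,27) nearest=0 d=26 new=(3,3) → add node 1 parent=0 cost=2
2. q=(11,24) nearest=1 d=21 new=(5,5) → add node 2 parent=1 cost=4
3. q=(18,21) nearest=2 d=16 new=(7,7) → blocked by [6,10]×[0,7], reject
4. q=(10,28) nearest=2 d=23 new=(7,7) → blocked by [6,10]×[0,7], reject
5. q=(16,26) nearest=2 d=21 new=(7,7) → blocked by [6,10]×[0,7], reject
6. q=(18,3) nearest=2 d=13 new=(7,3) → blocked by [6,10]×[0,7], reject
7. q=(9,5) nearest=2 d=4 new=(7,5) → blocked by [6,10]×[0,7], reject
8. q=(6,8) nearest=2 d=3 new=(6,7) → blocked by [6,10]×[0,7], reject
9. q=(5,13) nearest=2 d=8 new=(5,7) → add node 3 parent=2 cost=6
10. q=(8,10) nearest=3 d=3 new=(7,9) → add node 4 parent=3 cost=8
11. q=(9,20) nearest=4 d=11 new=(9,11) → add node 5 parent=4 cost=10
12. q=(15,13) nearest=5 d=6 new=(11,13) → add node 6 parent=5 cost=12
13. q=(1,32) nearest=6 d=19 new=(9,15) → add node 7 parent=6 cost=14
14. q=(6,29) nearest=7 d=14 new=(7,17) → add node 8 parent=7 cost=16
15. q=(20,27) nearest=7 d=12 new=(11,17) → add node 9 parent=7 cost=16
16. q=(7,35) nearest=8 d=18 new=(7,19) → add node 10 parent=8 cost=18

Parent of node 9: 7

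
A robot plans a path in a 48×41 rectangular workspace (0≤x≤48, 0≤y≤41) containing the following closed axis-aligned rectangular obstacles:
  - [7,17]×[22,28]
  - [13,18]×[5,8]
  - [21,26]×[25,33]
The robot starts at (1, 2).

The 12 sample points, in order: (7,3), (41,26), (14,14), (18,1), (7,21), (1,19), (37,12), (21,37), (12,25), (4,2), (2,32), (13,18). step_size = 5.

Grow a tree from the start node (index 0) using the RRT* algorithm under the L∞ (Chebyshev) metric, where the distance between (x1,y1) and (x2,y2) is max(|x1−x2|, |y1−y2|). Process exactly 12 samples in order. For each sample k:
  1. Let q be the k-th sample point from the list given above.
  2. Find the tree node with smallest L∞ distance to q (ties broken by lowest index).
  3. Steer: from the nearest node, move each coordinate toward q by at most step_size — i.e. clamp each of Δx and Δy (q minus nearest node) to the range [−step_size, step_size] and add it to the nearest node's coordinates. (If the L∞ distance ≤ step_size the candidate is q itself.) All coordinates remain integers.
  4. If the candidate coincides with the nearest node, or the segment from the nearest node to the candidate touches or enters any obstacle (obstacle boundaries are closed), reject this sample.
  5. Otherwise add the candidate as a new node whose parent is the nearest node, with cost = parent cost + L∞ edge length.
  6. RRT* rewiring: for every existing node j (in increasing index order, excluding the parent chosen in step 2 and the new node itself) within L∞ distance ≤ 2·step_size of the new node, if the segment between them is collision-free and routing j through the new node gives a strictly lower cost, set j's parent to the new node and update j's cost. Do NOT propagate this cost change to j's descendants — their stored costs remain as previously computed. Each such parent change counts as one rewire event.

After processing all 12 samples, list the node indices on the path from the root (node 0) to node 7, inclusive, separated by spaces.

Path: 0 1 7

1. q=(7,3) nearest=0 d=6 new=(6,3) → add node 1 parent=0 cost=5
2. q=(41,26) nearest=1 d=35 new=(11,8) → add node 2 parent=1 cost=10
3. q=(14,14) nearest=2 d=6 new=(14,13) → add node 3 parent=2 cost=15
4. q=(18,1) nearest=2 d=7 new=(16,3) → blocked by [13,18]×[5,8], reject
5. q=(7,21) nearest=3 d=8 new=(9,18) → add node 4 parent=3 cost=20
6. q=(1,19) nearest=4 d=8 new=(4,19) → add node 5 parent=4 cost=25
7. q=(37,12) nearest=3 d=23 new=(19,12) → add node 6 parent=3 cost=20
8. q=(21,37) nearest=5 d=18 new=(9,24) → blocked by [7,17]×[22,28], reject
9. q=(12,25) nearest=4 d=7 new=(12,23) → blocked by [7,17]×[22,28], reject
10. q=(4,2) nearest=1 d=2 new=(4,2) → add node 7 parent=1 cost=7
11. q=(2,32) nearest=5 d=13 new=(2,24) → add node 8 parent=5 cost=30
12. q=(13,18) nearest=4 d=4 new=(13,18) → add node 9 parent=4 cost=24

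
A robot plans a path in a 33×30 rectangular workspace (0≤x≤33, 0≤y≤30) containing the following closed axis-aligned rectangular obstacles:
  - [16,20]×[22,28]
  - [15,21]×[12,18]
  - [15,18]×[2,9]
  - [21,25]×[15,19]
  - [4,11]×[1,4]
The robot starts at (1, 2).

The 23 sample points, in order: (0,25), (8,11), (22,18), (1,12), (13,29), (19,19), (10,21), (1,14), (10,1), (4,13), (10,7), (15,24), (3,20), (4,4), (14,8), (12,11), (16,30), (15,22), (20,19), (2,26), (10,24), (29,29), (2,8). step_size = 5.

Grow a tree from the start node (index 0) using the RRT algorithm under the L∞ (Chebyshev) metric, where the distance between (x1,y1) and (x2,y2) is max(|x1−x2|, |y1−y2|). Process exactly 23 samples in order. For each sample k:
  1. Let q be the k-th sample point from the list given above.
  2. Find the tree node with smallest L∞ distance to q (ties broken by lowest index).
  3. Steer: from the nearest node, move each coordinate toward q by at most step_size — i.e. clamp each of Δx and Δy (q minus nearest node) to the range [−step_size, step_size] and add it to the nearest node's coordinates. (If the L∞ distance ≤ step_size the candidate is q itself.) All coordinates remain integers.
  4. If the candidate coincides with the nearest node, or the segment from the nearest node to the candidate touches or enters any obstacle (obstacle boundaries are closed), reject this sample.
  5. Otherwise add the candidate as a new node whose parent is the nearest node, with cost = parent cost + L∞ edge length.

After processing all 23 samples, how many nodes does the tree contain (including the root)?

Node count: 22

1. q=(0,25) nearest=0 d=23 new=(0,7) → add node 1 parent=0 cost=5
2. q=(8,11) nearest=1 d=8 new=(5,11) → add node 2 parent=1 cost=10
3. q=(22,18) nearest=2 d=17 new=(10,16) → add node 3 parent=2 cost=15
4. q=(1,12) nearest=2 d=4 new=(1,12) → add node 4 parent=2 cost=14
5. q=(13,29) nearest=3 d=13 new=(13,21) → add node 5 parent=3 cost=20
6. q=(19,19) nearest=5 d=6 new=(18,19) → add node 6 parent=5 cost=25
7. q=(10,21) nearest=5 d=3 new=(10,21) → add node 7 parent=5 cost=23
8. q=(1,14) nearest=4 d=2 new=(1,14) → add node 8 parent=4 cost=16
9. q=(10,1) nearest=0 d=9 new=(6,1) → blocked by [4,11]×[1,4], reject
10. q=(4,13) nearest=2 d=2 new=(4,13) → add node 9 parent=2 cost=12
11. q=(10,7) nearest=2 d=5 new=(10,7) → add node 10 parent=2 cost=15
12. q=(15,24) nearest=5 d=3 new=(15,24) → add node 11 parent=5 cost=23
13. q=(3,20) nearest=8 d=6 new=(3,19) → add node 12 parent=8 cost=21
14. q=(4,4) nearest=0 d=3 new=(4,4) → blocked by [4,11]×[1,4], reject
15. q=(14,8) nearest=10 d=4 new=(14,8) → add node 13 parent=10 cost=19
16. q=(12,11) nearest=13 d=3 new=(12,11) → add node 14 parent=13 cost=22
17. q=(16,30) nearest=11 d=6 new=(16,29) → add node 15 parent=11 cost=28
18. q=(15,22) nearest=5 d=2 new=(15,22) → add node 16 parent=5 cost=22
19. q=(20,19) nearest=6 d=2 new=(20,19) → add node 17 parent=6 cost=27
20. q=(2,26) nearest=12 d=7 new=(2,24) → add node 18 parent=12 cost=26
21. q=(10,24) nearest=5 d=3 new=(10,24) → add node 19 parent=5 cost=23
22. q=(29,29) nearest=17 d=10 new=(25,24) → add node 20 parent=17 cost=32
23. q=(2,8) nearest=1 d=2 new=(2,8) → add node 21 parent=1 cost=7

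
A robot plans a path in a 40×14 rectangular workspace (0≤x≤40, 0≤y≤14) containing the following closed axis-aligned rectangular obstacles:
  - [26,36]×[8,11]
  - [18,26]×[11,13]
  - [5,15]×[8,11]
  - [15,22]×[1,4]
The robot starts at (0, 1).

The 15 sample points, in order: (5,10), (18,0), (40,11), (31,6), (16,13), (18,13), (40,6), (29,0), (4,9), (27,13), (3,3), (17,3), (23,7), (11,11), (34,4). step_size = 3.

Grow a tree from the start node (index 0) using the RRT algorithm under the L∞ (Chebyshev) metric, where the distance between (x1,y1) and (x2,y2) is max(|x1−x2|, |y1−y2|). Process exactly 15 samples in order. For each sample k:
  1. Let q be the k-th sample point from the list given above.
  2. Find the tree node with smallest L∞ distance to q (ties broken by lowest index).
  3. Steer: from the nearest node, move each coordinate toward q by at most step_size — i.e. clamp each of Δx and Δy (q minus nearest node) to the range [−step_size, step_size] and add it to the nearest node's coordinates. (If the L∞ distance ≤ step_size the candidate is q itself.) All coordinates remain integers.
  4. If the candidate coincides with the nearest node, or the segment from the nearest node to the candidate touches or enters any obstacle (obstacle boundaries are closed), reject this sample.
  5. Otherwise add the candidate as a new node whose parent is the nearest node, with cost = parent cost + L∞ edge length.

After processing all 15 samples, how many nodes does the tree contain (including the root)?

1. q=(5,10) nearest=0 d=9 new=(3,4) → add node 1 parent=0 cost=3
2. q=(18,0) nearest=1 d=15 new=(6,1) → add node 2 parent=1 cost=6
3. q=(40,11) nearest=2 d=34 new=(9,4) → add node 3 parent=2 cost=9
4. q=(31,6) nearest=3 d=22 new=(12,6) → add node 4 parent=3 cost=12
5. q=(16,13) nearest=4 d=7 new=(15,9) → blocked by [5,15]×[8,11], reject
6. q=(18,13) nearest=4 d=7 new=(15,9) → blocked by [5,15]×[8,11], reject
7. q=(40,6) nearest=4 d=28 new=(15,6) → add node 5 parent=4 cost=15
8. q=(29,0) nearest=5 d=14 new=(18,3) → blocked by [15,22]×[1,4], reject
9. q=(4,9) nearest=1 d=5 new=(4,7) → add node 6 parent=1 cost=6
10. q=(27,13) nearest=5 d=12 new=(18,9) → add node 7 parent=5 cost=18
11. q=(3,3) nearest=1 d=1 new=(3,3) → add node 8 parent=1 cost=4
12. q=(17,3) nearest=5 d=3 new=(17,3) → blocked by [15,22]×[1,4], reject
13. q=(23,7) nearest=7 d=5 new=(21,7) → add node 9 parent=7 cost=21
14. q=(11,11) nearest=4 d=5 new=(11,9) → blocked by [5,15]×[8,11], reject
15. q=(34,4) nearest=9 d=13 new=(24,4) → add node 10 parent=9 cost=24

Node count: 11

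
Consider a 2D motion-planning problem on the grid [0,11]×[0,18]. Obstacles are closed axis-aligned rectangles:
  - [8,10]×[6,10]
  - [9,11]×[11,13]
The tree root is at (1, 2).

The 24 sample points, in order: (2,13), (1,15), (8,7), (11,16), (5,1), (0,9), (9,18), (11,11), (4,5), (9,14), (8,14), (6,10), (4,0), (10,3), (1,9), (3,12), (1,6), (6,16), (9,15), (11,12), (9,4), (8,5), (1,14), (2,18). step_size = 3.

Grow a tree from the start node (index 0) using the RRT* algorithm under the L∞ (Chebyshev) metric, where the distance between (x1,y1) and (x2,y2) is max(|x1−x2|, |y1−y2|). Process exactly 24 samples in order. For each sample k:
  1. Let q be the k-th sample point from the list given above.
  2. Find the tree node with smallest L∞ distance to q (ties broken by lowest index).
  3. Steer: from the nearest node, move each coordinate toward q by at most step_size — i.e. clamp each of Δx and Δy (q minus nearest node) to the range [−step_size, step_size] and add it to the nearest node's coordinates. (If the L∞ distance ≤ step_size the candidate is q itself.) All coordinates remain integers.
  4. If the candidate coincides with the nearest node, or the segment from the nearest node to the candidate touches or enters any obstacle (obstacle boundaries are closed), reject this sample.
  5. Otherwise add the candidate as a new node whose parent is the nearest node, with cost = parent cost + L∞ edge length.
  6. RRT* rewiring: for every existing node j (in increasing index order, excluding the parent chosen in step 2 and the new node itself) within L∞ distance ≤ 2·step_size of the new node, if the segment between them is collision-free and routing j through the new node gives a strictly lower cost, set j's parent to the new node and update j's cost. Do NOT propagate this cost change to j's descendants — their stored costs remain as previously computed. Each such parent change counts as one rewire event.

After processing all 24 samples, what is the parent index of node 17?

1. q=(2,13) nearest=0 d=11 new=(2,5) → add node 1 parent=0 cost=3
2. q=(1,15) nearest=1 d=10 new=(1,8) → add node 2 parent=1 cost=6
3. q=(8,7) nearest=1 d=6 new=(5,7) → add node 3 parent=1 cost=6
4. q=(11,16) nearest=3 d=9 new=(8,10) → blocked by [8,10]×[6,10], reject
5. q=(5,1) nearest=0 d=4 new=(4,1) → add node 4 parent=0 cost=3
6. q=(0,9) nearest=2 d=1 new=(0,9) → add node 5 parent=2 cost=7
7. q=(9,18) nearest=5 d=9 new=(3,12) → add node 6 parent=5 cost=10
8. q=(11,11) nearest=3 d=6 new=(8,10) → blocked by [8,10]×[6,10], reject
9. q=(4,5) nearest=1 d=2 new=(4,5) → add node 7 parent=1 cost=5
10. q=(9,14) nearest=6 d=6 new=(6,14) → add node 8 parent=6 cost=13
11. q=(8,14) nearest=8 d=2 new=(8,14) → add node 9 parent=8 cost=15
12. q=(6,10) nearest=3 d=3 new=(6,10) → add node 10 parent=3 cost=9; rewire 9→10 (13<15)
13. q=(4,0) nearest=4 d=1 new=(4,0) → add node 11 parent=4 cost=4
14. q=(10,3) nearest=3 d=5 new=(8,4) → add node 12 parent=3 cost=9
15. q=(1,9) nearest=2 d=1 new=(1,9) → add node 13 parent=2 cost=7; rewire 8→13 (12<13)
16. q=(3,12) nearest=6 d=0 → coincident, reject
17. q=(1,6) nearest=1 d=1 new=(1,6) → add node 14 parent=1 cost=4
18. q=(6,16) nearest=8 d=2 new=(6,16) → add node 15 parent=8 cost=14
19. q=(9,15) nearest=9 d=1 new=(9,15) → add node 16 parent=9 cost=14
20. q=(11,12) nearest=9 d=3 new=(11,12) → blocked by [9,11]×[11,13], reject
21. q=(9,4) nearest=12 d=1 new=(9,4) → add node 17 parent=12 cost=10
22. q=(8,5) nearest=12 d=1 new=(8,5) → add node 18 parent=12 cost=10
23. q=(1,14) nearest=6 d=2 new=(1,14) → add node 19 parent=6 cost=12
24. q=(2,18) nearest=8 d=4 new=(3,17) → add node 20 parent=8 cost=15

Parent of node 17: 12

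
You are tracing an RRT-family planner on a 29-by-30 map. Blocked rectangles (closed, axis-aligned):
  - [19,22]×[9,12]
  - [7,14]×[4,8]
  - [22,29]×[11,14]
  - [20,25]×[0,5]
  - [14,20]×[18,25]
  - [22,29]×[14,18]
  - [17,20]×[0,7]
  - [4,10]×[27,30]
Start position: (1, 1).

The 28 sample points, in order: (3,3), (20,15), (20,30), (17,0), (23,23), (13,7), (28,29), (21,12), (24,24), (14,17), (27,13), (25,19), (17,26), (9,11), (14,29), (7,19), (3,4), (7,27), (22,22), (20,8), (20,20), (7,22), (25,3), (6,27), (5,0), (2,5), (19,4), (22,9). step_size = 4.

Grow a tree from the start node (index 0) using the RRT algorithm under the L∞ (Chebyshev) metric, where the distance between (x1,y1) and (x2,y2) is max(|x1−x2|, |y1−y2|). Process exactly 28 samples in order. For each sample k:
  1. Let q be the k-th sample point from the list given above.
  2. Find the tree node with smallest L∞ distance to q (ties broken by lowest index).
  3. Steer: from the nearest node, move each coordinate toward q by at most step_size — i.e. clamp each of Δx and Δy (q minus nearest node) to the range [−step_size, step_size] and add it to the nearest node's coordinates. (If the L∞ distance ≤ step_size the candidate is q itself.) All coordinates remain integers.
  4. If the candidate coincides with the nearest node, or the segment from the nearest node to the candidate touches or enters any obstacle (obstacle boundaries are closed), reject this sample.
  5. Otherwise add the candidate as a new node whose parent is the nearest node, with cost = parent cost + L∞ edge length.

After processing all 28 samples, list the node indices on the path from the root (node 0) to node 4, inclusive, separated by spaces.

Path: 0 1 2 4

1. q=(3,3) nearest=0 d=2 new=(3,3) → add node 1 parent=0 cost=2
2. q=(20,15) nearest=1 d=17 new=(7,7) → blocked by [7,14]×[4,8], reject
3. q=(20,30) nearest=1 d=27 new=(7,7) → blocked by [7,14]×[4,8], reject
4. q=(17,0) nearest=1 d=14 new=(7,0) → add node 2 parent=1 cost=6
5. q=(23,23) nearest=1 d=20 new=(7,7) → blocked by [7,14]×[4,8], reject
6. q=(13,7) nearest=2 d=7 new=(11,4) → blocked by [7,14]×[4,8], reject
7. q=(28,29) nearest=1 d=26 new=(7,7) → blocked by [7,14]×[4,8], reject
8. q=(21,12) nearest=2 d=14 new=(11,4) → blocked by [7,14]×[4,8], reject
9. q=(24,24) nearest=1 d=21 new=(7,7) → blocked by [7,14]×[4,8], reject
10. q=(14,17) nearest=1 d=14 new=(7,7) → blocked by [7,14]×[4,8], reject
11. q=(27,13) nearest=2 d=20 new=(11,4) → blocked by [7,14]×[4,8], reject
12. q=(25,19) nearest=2 d=19 new=(11,4) → blocked by [7,14]×[4,8], reject
13. q=(17,26) nearest=1 d=23 new=(7,7) → blocked by [7,14]×[4,8], reject
14. q=(9,11) nearest=1 d=8 new=(7,7) → blocked by [7,14]×[4,8], reject
15. q=(14,29) nearest=1 d=26 new=(7,7) → blocked by [7,14]×[4,8], reject
16. q=(7,19) nearest=1 d=16 new=(7,7) → blocked by [7,14]×[4,8], reject
17. q=(3,4) nearest=1 d=1 new=(3,4) → add node 3 parent=1 cost=3
18. q=(7,27) nearest=3 d=23 new=(7,8) → blocked by [7,14]×[4,8], reject
19. q=(22,22) nearest=1 d=19 new=(7,7) → blocked by [7,14]×[4,8], reject
20. q=(20,8) nearest=2 d=13 new=(11,4) → blocked by [7,14]×[4,8], reject
21. q=(20,20) nearest=1 d=17 new=(7,7) → blocked by [7,14]×[4,8], reject
22. q=(7,22) nearest=3 d=18 new=(7,8) → blocked by [7,14]×[4,8], reject
23. q=(25,3) nearest=2 d=18 new=(11,3) → add node 4 parent=2 cost=10
24. q=(6,27) nearest=3 d=23 new=(6,8) → add node 5 parent=3 cost=7
25. q=(5,0) nearest=2 d=2 new=(5,0) → add node 6 parent=2 cost=8
26. q=(2,5) nearest=3 d=1 new=(2,5) → add node 7 parent=3 cost=4
27. q=(19,4) nearest=4 d=8 new=(15,4) → add node 8 parent=4 cost=14
28. q=(22,9) nearest=8 d=7 new=(19,8) → blocked by [17,20]×[0,7], reject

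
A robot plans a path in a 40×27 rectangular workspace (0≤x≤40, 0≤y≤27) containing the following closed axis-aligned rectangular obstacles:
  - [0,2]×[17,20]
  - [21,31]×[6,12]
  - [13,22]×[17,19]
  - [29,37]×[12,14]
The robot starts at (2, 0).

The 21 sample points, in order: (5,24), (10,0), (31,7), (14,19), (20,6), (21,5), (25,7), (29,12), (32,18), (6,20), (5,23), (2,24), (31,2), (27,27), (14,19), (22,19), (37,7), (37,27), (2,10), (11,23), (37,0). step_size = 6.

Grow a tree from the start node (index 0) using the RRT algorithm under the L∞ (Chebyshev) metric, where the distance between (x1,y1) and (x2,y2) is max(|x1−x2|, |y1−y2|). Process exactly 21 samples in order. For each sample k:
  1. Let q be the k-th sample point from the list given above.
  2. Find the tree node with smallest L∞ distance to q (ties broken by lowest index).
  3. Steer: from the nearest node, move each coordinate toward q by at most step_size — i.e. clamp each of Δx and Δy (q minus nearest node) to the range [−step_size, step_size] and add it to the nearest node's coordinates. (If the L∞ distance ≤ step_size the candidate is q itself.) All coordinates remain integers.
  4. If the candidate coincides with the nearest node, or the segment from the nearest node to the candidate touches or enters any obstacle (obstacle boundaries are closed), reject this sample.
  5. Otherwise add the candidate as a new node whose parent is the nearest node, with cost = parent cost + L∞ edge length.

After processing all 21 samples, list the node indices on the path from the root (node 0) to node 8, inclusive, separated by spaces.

1. q=(5,24) nearest=0 d=24 new=(5,6) → add node 1 parent=0 cost=6
2. q=(10,0) nearest=1 d=6 new=(10,0) → add node 2 parent=1 cost=12
3. q=(31,7) nearest=2 d=21 new=(16,6) → add node 3 parent=2 cost=18
4. q=(14,19) nearest=1 d=13 new=(11,12) → add node 4 parent=1 cost=12
5. q=(20,6) nearest=3 d=4 new=(20,6) → add node 5 parent=3 cost=22
6. q=(21,5) nearest=5 d=1 new=(21,5) → add node 6 parent=5 cost=23
7. q=(25,7) nearest=6 d=4 new=(25,7) → blocked by [21,31]×[6,12], reject
8. q=(29,12) nearest=6 d=8 new=(27,11) → blocked by [21,31]×[6,12], reject
9. q=(32,18) nearest=5 d=12 new=(26,12) → blocked by [21,31]×[6,12], reject
10. q=(6,20) nearest=4 d=8 new=(6,18) → add node 7 parent=4 cost=18
11. q=(5,23) nearest=7 d=5 new=(5,23) → add node 8 parent=7 cost=23
12. q=(2,24) nearest=8 d=3 new=(2,24) → add node 9 parent=8 cost=26
13. q=(31,2) nearest=6 d=10 new=(27,2) → add node 10 parent=6 cost=29
14. q=(27,27) nearest=4 d=16 new=(17,18) → blocked by [13,22]×[17,19], reject
15. q=(14,19) nearest=4 d=7 new=(14,18) → blocked by [13,22]×[17,19], reject
16. q=(22,19) nearest=4 d=11 new=(17,18) → blocked by [13,22]×[17,19], reject
17. q=(37,7) nearest=10 d=10 new=(33,7) → add node 11 parent=10 cost=35
18. q=(37,27) nearest=11 d=20 new=(37,13) → blocked by [29,37]×[12,14], reject
19. q=(2,10) nearest=1 d=4 new=(2,10) → add node 12 parent=1 cost=10
20. q=(11,23) nearest=7 d=5 new=(11,23) → add node 13 parent=7 cost=23
21. q=(37,0) nearest=11 d=7 new=(37,1) → add node 14 parent=11 cost=41

Path: 0 1 4 7 8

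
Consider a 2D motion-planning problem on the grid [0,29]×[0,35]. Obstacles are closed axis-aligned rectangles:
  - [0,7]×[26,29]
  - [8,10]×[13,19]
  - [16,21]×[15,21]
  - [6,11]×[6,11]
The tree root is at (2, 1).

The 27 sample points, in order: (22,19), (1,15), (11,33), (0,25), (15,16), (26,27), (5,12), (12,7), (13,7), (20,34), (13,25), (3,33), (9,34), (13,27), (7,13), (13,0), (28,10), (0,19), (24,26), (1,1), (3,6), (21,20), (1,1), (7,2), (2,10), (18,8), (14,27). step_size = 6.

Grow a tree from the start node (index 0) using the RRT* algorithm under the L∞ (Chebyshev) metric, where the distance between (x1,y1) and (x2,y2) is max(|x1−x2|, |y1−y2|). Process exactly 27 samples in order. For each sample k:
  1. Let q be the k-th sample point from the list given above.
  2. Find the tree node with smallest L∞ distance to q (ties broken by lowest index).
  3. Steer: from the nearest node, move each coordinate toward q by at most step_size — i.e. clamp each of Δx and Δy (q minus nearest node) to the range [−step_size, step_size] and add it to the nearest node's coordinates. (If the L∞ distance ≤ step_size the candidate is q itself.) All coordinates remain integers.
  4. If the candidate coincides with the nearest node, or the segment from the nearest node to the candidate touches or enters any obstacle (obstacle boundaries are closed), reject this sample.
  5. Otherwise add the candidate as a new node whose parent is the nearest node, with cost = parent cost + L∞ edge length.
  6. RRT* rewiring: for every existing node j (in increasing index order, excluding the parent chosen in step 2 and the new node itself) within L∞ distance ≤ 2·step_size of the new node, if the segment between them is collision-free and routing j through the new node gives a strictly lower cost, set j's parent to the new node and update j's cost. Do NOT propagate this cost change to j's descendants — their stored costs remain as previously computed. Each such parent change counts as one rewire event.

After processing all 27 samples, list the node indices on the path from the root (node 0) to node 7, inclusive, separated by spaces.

1. q=(22,19) nearest=0 d=20 new=(8,7) → blocked by [6,11]×[6,11], reject
2. q=(1,15) nearest=0 d=14 new=(1,7) → add node 1 parent=0 cost=6
3. q=(11,33) nearest=1 d=26 new=(7,13) → add node 2 parent=1 cost=12
4. q=(0,25) nearest=2 d=12 new=(1,19) → add node 3 parent=2 cost=18
5. q=(15,16) nearest=2 d=8 new=(13,16) → blocked by [8,10]×[13,19], reject
6. q=(26,27) nearest=2 d=19 new=(13,19) → blocked by [8,10]×[13,19], reject
7. q=(5,12) nearest=2 d=2 new=(5,12) → add node 4 parent=2 cost=14
8. q=(12,7) nearest=2 d=6 new=(12,7) → blocked by [6,11]×[6,11], reject
9. q=(13,7) nearest=2 d=6 new=(13,7) → blocked by [6,11]×[6,11], reject
10. q=(20,34) nearest=3 d=19 new=(7,25) → add node 5 parent=3 cost=24
11. q=(13,25) nearest=5 d=6 new=(13,25) → add node 6 parent=5 cost=30
12. q=(3,33) nearest=5 d=8 new=(3,31) → blocked by [0,7]×[26,29], reject
13. q=(9,34) nearest=5 d=9 new=(9,31) → add node 7 parent=5 cost=30
14. q=(13,27) nearest=6 d=2 new=(13,27) → add node 8 parent=6 cost=32
15. q=(7,13) nearest=2 d=0 → coincident, reject
16. q=(13,0) nearest=0 d=11 new=(8,0) → add node 9 parent=0 cost=6
17. q=(28,10) nearest=6 d=15 new=(19,19) → blocked by [16,21]×[15,21], reject
18. q=(0,19) nearest=3 d=1 new=(0,19) → add node 10 parent=3 cost=19
19. q=(24,26) nearest=6 d=11 new=(19,26) → add node 11 parent=6 cost=36
20. q=(1,1) nearest=0 d=1 new=(1,1) → add node 12 parent=0 cost=1; rewire 4→12 (12<14)
21. q=(3,6) nearest=1 d=2 new=(3,6) → add node 13 parent=1 cost=8
22. q=(21,20) nearest=11 d=6 new=(21,20) → blocked by [16,21]×[15,21], reject
23. q=(1,1) nearest=12 d=0 → coincident, reject
24. q=(7,2) nearest=9 d=2 new=(7,2) → add node 14 parent=9 cost=8
25. q=(2,10) nearest=1 d=3 new=(2,10) → add node 15 parent=1 cost=9; rewire 10→15 (18<19)
26. q=(18,8) nearest=9 d=10 new=(14,6) → add node 16 parent=9 cost=12
27. q=(14,27) nearest=8 d=1 new=(14,27) → add node 17 parent=8 cost=33

Path: 0 1 2 3 5 7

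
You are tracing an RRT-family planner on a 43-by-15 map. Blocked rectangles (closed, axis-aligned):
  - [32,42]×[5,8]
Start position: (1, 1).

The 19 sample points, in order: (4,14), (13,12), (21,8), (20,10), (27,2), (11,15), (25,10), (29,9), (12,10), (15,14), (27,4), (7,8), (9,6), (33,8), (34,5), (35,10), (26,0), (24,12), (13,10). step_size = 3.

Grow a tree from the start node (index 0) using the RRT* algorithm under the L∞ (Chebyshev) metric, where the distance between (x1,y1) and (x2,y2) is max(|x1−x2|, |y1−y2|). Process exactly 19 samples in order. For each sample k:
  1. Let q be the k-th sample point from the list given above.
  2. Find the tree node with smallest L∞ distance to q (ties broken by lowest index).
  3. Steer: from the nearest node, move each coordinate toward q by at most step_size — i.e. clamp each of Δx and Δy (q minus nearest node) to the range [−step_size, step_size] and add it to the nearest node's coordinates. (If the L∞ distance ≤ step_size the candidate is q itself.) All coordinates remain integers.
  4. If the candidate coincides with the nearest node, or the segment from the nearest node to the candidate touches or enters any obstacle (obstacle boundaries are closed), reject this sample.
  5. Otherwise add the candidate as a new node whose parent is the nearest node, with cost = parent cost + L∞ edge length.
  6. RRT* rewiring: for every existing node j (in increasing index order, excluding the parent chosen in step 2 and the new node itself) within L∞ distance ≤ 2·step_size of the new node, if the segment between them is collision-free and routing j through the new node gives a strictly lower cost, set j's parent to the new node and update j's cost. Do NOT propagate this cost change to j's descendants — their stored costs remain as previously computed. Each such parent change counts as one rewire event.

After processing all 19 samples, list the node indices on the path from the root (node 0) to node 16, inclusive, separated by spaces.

1. q=(4,14) nearest=0 d=13 new=(4,4) → add node 1 parent=0 cost=3
2. q=(13,12) nearest=1 d=9 new=(7,7) → add node 2 parent=1 cost=6
3. q=(21,8) nearest=2 d=14 new=(10,8) → add node 3 parent=2 cost=9
4. q=(20,10) nearest=3 d=10 new=(13,10) → add node 4 parent=3 cost=12
5. q=(27,2) nearest=4 d=14 new=(16,7) → add node 5 parent=4 cost=15
6. q=(11,15) nearest=4 d=5 new=(11,13) → add node 6 parent=4 cost=15
7. q=(25,10) nearest=5 d=9 new=(19,10) → add node 7 parent=5 cost=18
8. q=(29,9) nearest=7 d=10 new=(22,9) → add node 8 parent=7 cost=21
9. q=(12,10) nearest=4 d=1 new=(12,10) → add node 9 parent=4 cost=13
10. q=(15,14) nearest=4 d=4 new=(15,13) → add node 10 parent=4 cost=15
11. q=(27,4) nearest=8 d=5 new=(25,6) → add node 11 parent=8 cost=24
12. q=(7,8) nearest=2 d=1 new=(7,8) → add node 12 parent=2 cost=7; rewire 6→12 (12<15); rewire 9→12 (12<13)
13. q=(9,6) nearest=2 d=2 new=(9,6) → add node 13 parent=2 cost=8
14. q=(33,8) nearest=11 d=8 new=(28,8) → add node 14 parent=11 cost=27
15. q=(34,5) nearest=14 d=6 new=(31,5) → add node 15 parent=14 cost=30
16. q=(35,10) nearest=15 d=5 new=(34,8) → blocked by [32,42]×[5,8], reject
17. q=(26,0) nearest=15 d=5 new=(28,2) → add node 16 parent=15 cost=33
18. q=(24,12) nearest=8 d=3 new=(24,12) → add node 17 parent=8 cost=24
19. q=(13,10) nearest=4 d=0 → coincident, reject

Path: 0 1 2 3 4 5 7 8 11 14 15 16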